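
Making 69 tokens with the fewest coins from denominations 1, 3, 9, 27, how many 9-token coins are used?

1

69 = 2×27 + 1×9 + 2×3
Count of 9: 1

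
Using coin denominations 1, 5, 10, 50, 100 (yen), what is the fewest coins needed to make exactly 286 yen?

286 = 2×100 + 1×50 + 3×10 + 1×5 + 1×1
Total coins = 2 + 1 + 3 + 1 + 1 = 8

8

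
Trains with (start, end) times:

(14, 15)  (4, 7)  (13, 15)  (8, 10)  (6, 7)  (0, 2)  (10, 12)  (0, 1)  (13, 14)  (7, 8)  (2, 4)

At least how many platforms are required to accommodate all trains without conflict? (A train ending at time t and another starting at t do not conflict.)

The answer is the maximum number of intervals overlapping at any instant.
Events (time:±→running): 0:+→1 0:+→2 … peak 2.

2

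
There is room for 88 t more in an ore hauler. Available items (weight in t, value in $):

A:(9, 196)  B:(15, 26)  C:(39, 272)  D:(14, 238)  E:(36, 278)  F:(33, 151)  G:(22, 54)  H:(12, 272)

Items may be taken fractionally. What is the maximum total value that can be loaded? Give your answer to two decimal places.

1102.56

Ratios (sorted): H 22.67, A 21.78, D 17.00, E 7.72, C 6.97, F 4.58, G 2.45, B 1.73
take H (12 @ 272); take A (9 @ 196); take D (14 @ 238); take E (36 @ 278); take 17/39 of C → 118.56. Capacity used 88/88.
Total value = 1102.56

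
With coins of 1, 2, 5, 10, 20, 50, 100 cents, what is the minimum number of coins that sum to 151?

151 − 1×100→51 − 1×50→1 − 1×1→0
Total coins = 1 + 1 + 1 = 3

3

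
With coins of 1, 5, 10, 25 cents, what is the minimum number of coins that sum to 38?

5

38 − 1×25→13 − 1×10→3 − 3×1→0
Total coins = 1 + 1 + 3 = 5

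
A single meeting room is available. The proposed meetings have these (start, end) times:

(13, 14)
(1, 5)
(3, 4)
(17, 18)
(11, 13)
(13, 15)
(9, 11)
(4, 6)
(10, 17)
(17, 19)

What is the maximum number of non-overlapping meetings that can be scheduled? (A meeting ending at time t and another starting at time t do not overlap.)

6

Order by finish time; keep every interval that doesn't clash with the previous kept one.
By end time: (3,4), (1,5), (4,6), (9,11), (11,13), (13,14), (13,15), (10,17), (17,18), (17,19).
Pick (3,4); next start ≥ 4 → (4,6); next start ≥ 6 → (9,11); next start ≥ 11 → (11,13); next start ≥ 13 → (13,14); next start ≥ 14 → (17,18).
Selected 6 meetings.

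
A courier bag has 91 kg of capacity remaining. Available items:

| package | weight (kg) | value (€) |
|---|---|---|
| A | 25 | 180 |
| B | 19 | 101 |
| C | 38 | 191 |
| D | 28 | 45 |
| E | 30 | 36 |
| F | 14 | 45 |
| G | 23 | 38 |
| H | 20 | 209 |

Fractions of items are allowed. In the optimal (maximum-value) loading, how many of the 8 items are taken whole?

3

Sort by value per unit weight and fill in that order.
Order: H (209/20=10.45) > A (180/25=7.20) > B (101/19=5.32) > C (191/38=5.03) > F (45/14=3.21) > G (38/23=1.65) > D (45/28=1.61) > E (36/30=1.20)
Fill: take H (20 @ 209) → take A (25 @ 180) → take B (19 @ 101) → take 27/38 of C → 135.71; 91/91 used.
3 item(s) taken whole; one partial (take 27/38 of C).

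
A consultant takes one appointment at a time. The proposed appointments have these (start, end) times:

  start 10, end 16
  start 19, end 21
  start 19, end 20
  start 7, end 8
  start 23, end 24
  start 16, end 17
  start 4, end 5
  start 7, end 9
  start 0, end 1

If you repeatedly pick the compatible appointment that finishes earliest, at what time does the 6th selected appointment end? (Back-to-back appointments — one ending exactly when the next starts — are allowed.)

By end time: (0,1), (4,5), (7,8), (7,9), (10,16), (16,17), (19,20), (19,21), (23,24).
Pick (0,1); next start ≥ 1 → (4,5); next start ≥ 5 → (7,8); next start ≥ 8 → (10,16); next start ≥ 16 → (16,17); next start ≥ 17 → (19,20); next start ≥ 20 → (23,24).
Selected: (0,1) (4,5) (7,8) (10,16) (16,17) (19,20) (23,24)

20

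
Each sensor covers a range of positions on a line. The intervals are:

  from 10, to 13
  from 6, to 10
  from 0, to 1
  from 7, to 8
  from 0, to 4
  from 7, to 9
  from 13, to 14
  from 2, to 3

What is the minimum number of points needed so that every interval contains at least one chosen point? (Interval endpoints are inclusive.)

4

Sort by right endpoint; whenever an interval is uncovered, place a point at its right end.
Sorted: [0,1] [2,3] [0,4] [7,8] [7,9] [6,10] [10,13] [13,14]
{[0,1]} hit by 1; {[2,3],[0,4]} hit by 3; {[7,8],[7,9],[6,10]} hit by 8; {[10,13],[13,14]} hit by 13.
Points: 1, 3, 8, 13 (4 total).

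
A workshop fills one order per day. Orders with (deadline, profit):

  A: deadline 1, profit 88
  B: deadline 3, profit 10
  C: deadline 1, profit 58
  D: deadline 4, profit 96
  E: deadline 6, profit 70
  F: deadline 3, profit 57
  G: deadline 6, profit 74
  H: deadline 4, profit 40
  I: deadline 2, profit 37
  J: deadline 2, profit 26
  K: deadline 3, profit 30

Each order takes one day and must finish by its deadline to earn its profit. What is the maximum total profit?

Profit order: D=96 A=88 G=74 E=70 C=58 F=57 H=40 I=37 K=30 J=26 B=10
Assign: D→slot 4, A→slot 1, G→slot 6, E→slot 5, C skipped, F→slot 3, H→slot 2, I skipped, K skipped, J skipped, B skipped.
Slots: [1:A] [2:H] [3:F] [4:D] [5:E] [6:G]
Profit = 88 + 40 + 57 + 96 + 70 + 74 = 425

425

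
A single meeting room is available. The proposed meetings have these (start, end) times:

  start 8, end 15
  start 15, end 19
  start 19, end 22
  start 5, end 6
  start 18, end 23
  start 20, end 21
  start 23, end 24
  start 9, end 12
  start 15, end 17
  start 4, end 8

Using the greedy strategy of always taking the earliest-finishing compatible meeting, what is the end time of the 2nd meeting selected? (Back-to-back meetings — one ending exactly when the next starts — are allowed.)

Sorted by end: (5,6)  (4,8)  (9,12)  (8,15)  (15,17)  (15,19)  (20,21)  (19,22)  (18,23)  (23,24)
take (5,6); skip (4,8); take (9,12); take (15,17); take (20,21); skip (19,22); skip (18,23); take (23,24).
Selected: (5,6) (9,12) (15,17) (20,21) (23,24)

12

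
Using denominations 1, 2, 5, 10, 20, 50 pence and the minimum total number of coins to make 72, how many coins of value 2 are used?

1

72 = 1×50 + 1×20 + 1×2
Count of 2: 1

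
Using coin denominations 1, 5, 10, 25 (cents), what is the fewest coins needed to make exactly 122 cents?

8

122 − 4×25→22 − 2×10→2 − 2×1→0
Total coins = 4 + 2 + 2 = 8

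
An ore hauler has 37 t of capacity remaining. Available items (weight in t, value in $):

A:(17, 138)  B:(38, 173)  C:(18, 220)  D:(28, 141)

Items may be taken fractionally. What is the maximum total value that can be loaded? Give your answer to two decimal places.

Sort by value per unit weight and fill in that order.
Order: C (220/18=12.22) > A (138/17=8.12) > D (141/28=5.04) > B (173/38=4.55)
Fill: take C (18 @ 220) → take A (17 @ 138) → take 2/28 of D → 10.07; 37/37 used.
Total value = 368.07

368.07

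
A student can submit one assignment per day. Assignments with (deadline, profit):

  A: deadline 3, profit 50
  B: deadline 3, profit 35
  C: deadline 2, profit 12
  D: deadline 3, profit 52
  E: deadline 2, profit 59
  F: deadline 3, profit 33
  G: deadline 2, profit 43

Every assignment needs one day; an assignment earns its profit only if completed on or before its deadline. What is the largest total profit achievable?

161

By profit: E(d2,59), D(d3,52), A(d3,50), G(d2,43), B(d3,35), F(d3,33), C(d2,12)
E→slot 2; D→slot 3; A→slot 1; G skipped; B skipped; F skipped; C skipped.
Profit = 50 + 59 + 52 = 161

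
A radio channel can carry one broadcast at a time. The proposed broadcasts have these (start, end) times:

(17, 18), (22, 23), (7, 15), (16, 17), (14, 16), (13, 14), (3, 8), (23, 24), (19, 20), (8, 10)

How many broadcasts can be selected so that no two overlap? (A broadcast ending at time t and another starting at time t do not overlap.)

9

Sort by end time and greedily take each interval whose start is ≥ the last chosen end.
Sorted by end: (3,8)  (8,10)  (13,14)  (7,15)  (14,16)  (16,17)  (17,18)  (19,20)  (22,23)  (23,24)
take (3,8); take (8,10); take (13,14); skip (7,15); take (14,16); take (16,17); take (17,18); take (19,20); take (22,23); take (23,24).
Selected 9 broadcasts.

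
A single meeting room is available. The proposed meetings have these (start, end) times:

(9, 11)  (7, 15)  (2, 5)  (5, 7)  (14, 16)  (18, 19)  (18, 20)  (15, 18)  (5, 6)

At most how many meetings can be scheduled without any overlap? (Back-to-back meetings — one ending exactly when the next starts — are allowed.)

Sort by end time and greedily take each interval whose start is ≥ the last chosen end.
Sorted by end: (2,5)  (5,6)  (5,7)  (9,11)  (7,15)  (14,16)  (15,18)  (18,19)  (18,20)
take (2,5); take (5,6); take (9,11); take (14,16); take (18,19); skip (18,20).
Selected 5 meetings.

5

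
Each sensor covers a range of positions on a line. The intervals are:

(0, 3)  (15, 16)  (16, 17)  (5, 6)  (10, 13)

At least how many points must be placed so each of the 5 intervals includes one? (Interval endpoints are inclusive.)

4

By right end: [0,3]  [5,6]  [10,13]  [15,16]  [16,17]
[0,3] uncovered → point at 3; [5,6] uncovered → point at 6; [10,13] uncovered → point at 13; [15,16] uncovered → point at 16.
Points: 3, 6, 13, 16 (4 total).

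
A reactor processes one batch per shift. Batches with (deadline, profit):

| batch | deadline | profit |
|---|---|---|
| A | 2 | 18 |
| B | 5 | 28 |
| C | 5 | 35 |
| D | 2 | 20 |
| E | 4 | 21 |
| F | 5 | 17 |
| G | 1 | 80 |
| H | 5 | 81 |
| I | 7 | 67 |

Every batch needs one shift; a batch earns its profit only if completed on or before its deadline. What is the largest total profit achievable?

312

Sort by profit descending; place each in the latest free slot ≤ its deadline.
By profit: H(d5,81), G(d1,80), I(d7,67), C(d5,35), B(d5,28), E(d4,21), D(d2,20), A(d2,18), F(d5,17)
H→slot 5; G→slot 1; I→slot 7; C→slot 4; B→slot 3; E→slot 2; D skipped; A skipped; F skipped.
Profit = 80 + 21 + 28 + 35 + 81 + 67 = 312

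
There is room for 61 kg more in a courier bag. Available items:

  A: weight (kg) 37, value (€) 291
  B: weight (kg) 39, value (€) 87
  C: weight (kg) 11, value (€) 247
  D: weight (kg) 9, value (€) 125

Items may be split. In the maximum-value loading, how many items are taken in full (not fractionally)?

Greedy by value/weight ratio, highest first.
Ratios (sorted): C 22.45, D 13.89, A 7.86, B 2.23
take C (11 @ 247); take D (9 @ 125); take A (37 @ 291); take 4/39 of B → 8.92. Capacity used 61/61.
3 item(s) taken whole; one partial (take 4/39 of B).

3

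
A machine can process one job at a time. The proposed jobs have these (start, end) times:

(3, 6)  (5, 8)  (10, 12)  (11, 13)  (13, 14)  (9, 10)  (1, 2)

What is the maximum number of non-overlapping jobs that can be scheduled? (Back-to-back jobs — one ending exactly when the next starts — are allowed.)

5

Sort by end time and greedily take each interval whose start is ≥ the last chosen end.
Sorted by end: (1,2)  (3,6)  (5,8)  (9,10)  (10,12)  (11,13)  (13,14)
take (1,2); take (3,6); skip (5,8); take (9,10); take (10,12); skip (11,13); take (13,14).
Selected 5 jobs.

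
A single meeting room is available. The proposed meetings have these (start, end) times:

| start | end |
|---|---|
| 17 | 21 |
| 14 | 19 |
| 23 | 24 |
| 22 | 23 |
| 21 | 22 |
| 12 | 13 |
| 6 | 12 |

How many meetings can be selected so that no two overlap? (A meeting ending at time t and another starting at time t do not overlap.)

6

Greedy by earliest finish: after sorting by end time, pick each interval compatible with the last pick.
Sorted by end: (6,12)  (12,13)  (14,19)  (17,21)  (21,22)  (22,23)  (23,24)
take (6,12); take (12,13); take (14,19); take (21,22); take (22,23); take (23,24).
Selected 6 meetings.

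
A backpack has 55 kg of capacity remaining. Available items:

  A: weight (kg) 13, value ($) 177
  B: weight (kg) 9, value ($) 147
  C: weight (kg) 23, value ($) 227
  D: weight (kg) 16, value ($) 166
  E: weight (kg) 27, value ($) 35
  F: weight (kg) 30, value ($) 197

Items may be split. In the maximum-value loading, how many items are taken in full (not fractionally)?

Order: B (147/9=16.33) > A (177/13=13.62) > D (166/16=10.38) > C (227/23=9.87) > F (197/30=6.57) > E (35/27=1.30)
Fill: take B (9 @ 147) → take A (13 @ 177) → take D (16 @ 166) → take 17/23 of C → 167.78; 55/55 used.
3 item(s) taken whole; one partial (take 17/23 of C).

3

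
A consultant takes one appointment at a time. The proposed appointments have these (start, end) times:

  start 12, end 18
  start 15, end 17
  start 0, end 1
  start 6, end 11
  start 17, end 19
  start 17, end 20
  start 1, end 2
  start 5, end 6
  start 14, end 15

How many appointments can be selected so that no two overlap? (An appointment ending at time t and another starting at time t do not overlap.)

Sorted by end: (0,1)  (1,2)  (5,6)  (6,11)  (14,15)  (15,17)  (12,18)  (17,19)  (17,20)
take (0,1); take (1,2); take (5,6); take (6,11); take (14,15); take (15,17); take (17,19).
Selected 7 appointments.

7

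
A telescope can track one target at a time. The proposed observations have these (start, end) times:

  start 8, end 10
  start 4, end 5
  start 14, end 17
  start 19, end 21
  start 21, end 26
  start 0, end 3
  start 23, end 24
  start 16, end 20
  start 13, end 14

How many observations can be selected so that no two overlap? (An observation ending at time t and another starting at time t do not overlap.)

Order by finish time; keep every interval that doesn't clash with the previous kept one.
By end time: (0,3), (4,5), (8,10), (13,14), (14,17), (16,20), (19,21), (23,24), (21,26).
Pick (0,3); next start ≥ 3 → (4,5); next start ≥ 5 → (8,10); next start ≥ 10 → (13,14); next start ≥ 14 → (14,17); next start ≥ 17 → (19,21); next start ≥ 21 → (23,24).
Selected 7 observations.

7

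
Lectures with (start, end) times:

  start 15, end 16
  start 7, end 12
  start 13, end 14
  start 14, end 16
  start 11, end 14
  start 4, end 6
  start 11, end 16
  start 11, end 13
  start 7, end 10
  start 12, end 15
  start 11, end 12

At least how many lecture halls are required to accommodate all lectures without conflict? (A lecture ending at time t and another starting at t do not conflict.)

5

starts: [4, 7, 7, 11, 11, 11, 11, 12, 13, 14, 15]
ends:   [6, 10, 12, 12, 13, 14, 14, 15, 16, 16, 16]
s4→1 e6→0 s7→1 s7→2 e10→1 s11→2 s11→3 s11→4 s11→5  — peak 5.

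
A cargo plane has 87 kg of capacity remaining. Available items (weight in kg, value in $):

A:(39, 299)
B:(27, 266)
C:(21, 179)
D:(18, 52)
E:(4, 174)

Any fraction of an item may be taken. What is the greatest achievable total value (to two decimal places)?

887.33

Order: E (174/4=43.50) > B (266/27=9.85) > C (179/21=8.52) > A (299/39=7.67) > D (52/18=2.89)
Fill: take E (4 @ 174) → take B (27 @ 266) → take C (21 @ 179) → take 35/39 of A → 268.33; 87/87 used.
Total value = 887.33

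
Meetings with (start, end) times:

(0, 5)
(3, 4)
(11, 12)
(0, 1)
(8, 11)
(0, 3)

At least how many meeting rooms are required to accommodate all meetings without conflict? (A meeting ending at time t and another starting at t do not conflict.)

starts: [0, 0, 0, 3, 8, 11]
ends:   [1, 3, 4, 5, 11, 12]
s0→1 s0→2 s0→3  — peak 3.

3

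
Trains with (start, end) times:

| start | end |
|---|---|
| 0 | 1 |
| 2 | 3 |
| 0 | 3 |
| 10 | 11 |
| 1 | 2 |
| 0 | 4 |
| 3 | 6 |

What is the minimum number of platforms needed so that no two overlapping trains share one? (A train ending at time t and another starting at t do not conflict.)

3

The answer is the maximum number of intervals overlapping at any instant.
Events (time:±→running): 0:+→1 0:+→2 0:+→3 … peak 3.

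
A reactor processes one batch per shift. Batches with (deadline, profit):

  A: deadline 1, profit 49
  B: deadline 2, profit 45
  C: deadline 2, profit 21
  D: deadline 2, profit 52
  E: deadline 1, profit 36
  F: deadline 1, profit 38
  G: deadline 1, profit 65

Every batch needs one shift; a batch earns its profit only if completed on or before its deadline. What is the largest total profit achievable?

Sort by profit descending; place each in the latest free slot ≤ its deadline.
By profit: G(d1,65), D(d2,52), A(d1,49), B(d2,45), F(d1,38), E(d1,36), C(d2,21)
G→slot 1; D→slot 2; A skipped; B skipped; F skipped; E skipped; C skipped.
Profit = 65 + 52 = 117

117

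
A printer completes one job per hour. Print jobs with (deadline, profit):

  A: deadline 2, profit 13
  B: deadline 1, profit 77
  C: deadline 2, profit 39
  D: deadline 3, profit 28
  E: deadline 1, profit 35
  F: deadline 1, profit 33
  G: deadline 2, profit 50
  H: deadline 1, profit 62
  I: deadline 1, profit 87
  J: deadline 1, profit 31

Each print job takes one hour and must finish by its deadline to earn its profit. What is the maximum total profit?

Sort by profit descending; place each in the latest free slot ≤ its deadline.
Profit order: I=87 B=77 H=62 G=50 C=39 E=35 F=33 J=31 D=28 A=13
Assign: I→slot 1, B skipped, H skipped, G→slot 2, C skipped, E skipped, F skipped, J skipped, D→slot 3, A skipped.
Slots: [1:I] [2:G] [3:D]
Profit = 87 + 50 + 28 = 165

165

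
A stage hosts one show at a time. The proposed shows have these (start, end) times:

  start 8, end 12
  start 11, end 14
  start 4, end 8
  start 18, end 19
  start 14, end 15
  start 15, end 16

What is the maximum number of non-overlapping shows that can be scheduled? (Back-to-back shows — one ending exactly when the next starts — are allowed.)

5

Sort by end time and greedily take each interval whose start is ≥ the last chosen end.
Sorted by end: (4,8)  (8,12)  (11,14)  (14,15)  (15,16)  (18,19)
take (4,8); take (8,12); take (14,15); take (15,16); take (18,19).
Selected 5 shows.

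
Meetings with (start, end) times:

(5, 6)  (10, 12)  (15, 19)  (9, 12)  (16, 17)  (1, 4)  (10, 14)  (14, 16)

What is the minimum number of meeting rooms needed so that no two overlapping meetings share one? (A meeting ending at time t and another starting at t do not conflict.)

The answer is the maximum number of intervals overlapping at any instant.
Events (time:±→running): 1:+→1 4:-→0 5:+→1 6:-→0 9:+→1 10:+→2 10:+→3 … peak 3.

3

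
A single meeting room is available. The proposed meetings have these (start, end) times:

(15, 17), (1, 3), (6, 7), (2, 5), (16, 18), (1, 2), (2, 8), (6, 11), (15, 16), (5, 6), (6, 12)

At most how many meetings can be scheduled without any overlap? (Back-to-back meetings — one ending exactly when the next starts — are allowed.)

6

Order by finish time; keep every interval that doesn't clash with the previous kept one.
By end time: (1,2), (1,3), (2,5), (5,6), (6,7), (2,8), (6,11), (6,12), (15,16), (15,17), (16,18).
Pick (1,2); next start ≥ 2 → (2,5); next start ≥ 5 → (5,6); next start ≥ 6 → (6,7); next start ≥ 7 → (15,16); next start ≥ 16 → (16,18).
Selected 6 meetings.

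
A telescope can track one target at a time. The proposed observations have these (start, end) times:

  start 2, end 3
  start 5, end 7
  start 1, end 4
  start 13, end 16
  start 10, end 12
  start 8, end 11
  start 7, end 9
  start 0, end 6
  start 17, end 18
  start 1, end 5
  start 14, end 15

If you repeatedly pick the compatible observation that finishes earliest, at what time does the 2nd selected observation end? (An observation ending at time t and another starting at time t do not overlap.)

Sorted by end: (2,3)  (1,4)  (1,5)  (0,6)  (5,7)  (7,9)  (8,11)  (10,12)  (14,15)  (13,16)  (17,18)
take (2,3); skip (1,4); skip (0,6); take (5,7); take (7,9); take (10,12); take (14,15); take (17,18).
Selected: (2,3) (5,7) (7,9) (10,12) (14,15) (17,18)

7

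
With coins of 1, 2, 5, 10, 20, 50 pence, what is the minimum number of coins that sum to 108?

5

108 − 2×50→8 − 1×5→3 − 1×2→1 − 1×1→0
Total coins = 2 + 1 + 1 + 1 = 5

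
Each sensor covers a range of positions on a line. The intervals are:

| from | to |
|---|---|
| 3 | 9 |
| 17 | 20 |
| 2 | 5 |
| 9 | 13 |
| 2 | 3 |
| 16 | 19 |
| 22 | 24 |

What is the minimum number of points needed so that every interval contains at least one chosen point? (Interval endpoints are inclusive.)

4

Process intervals by earliest right end; each time one isn't hit yet, stab at its right endpoint.
By right end: [2,3]  [2,5]  [3,9]  [9,13]  [16,19]  [17,20]  [22,24]
[2,3] uncovered → point at 3; [9,13] uncovered → point at 13; [16,19] uncovered → point at 19; [22,24] uncovered → point at 24.
Points: 3, 13, 19, 24 (4 total).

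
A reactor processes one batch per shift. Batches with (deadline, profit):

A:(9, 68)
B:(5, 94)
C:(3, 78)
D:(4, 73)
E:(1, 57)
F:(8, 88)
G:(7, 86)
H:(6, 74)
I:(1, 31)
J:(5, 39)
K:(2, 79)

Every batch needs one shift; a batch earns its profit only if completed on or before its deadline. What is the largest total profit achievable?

697

Take jobs in profit order; each goes to the latest open slot no later than its deadline.
By profit: B(d5,94), F(d8,88), G(d7,86), K(d2,79), C(d3,78), H(d6,74), D(d4,73), A(d9,68), E(d1,57), J(d5,39), I(d1,31)
B→slot 5; F→slot 8; G→slot 7; K→slot 2; C→slot 3; H→slot 6; D→slot 4; A→slot 9; E→slot 1; J skipped; I skipped.
Profit = 57 + 79 + 78 + 73 + 94 + 74 + 86 + 88 + 68 = 697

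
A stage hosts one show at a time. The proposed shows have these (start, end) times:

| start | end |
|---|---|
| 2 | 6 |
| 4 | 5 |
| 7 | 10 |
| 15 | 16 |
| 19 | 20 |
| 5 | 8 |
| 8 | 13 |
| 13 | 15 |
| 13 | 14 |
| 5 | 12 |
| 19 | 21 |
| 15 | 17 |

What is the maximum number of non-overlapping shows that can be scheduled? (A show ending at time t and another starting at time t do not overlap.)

6

Order by finish time; keep every interval that doesn't clash with the previous kept one.
Sorted by end: (4,5)  (2,6)  (5,8)  (7,10)  (5,12)  (8,13)  (13,14)  (13,15)  (15,16)  (15,17)  (19,20)  (19,21)
take (4,5); take (5,8); skip (5,12); take (8,13); take (13,14); skip (13,15); take (15,16); take (19,20); skip (19,21).
Selected 6 shows.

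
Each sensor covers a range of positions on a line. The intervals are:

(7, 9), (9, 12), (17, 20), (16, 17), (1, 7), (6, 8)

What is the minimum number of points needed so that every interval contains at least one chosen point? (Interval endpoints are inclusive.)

3

By right end: [1,7]  [6,8]  [7,9]  [9,12]  [16,17]  [17,20]
[1,7] uncovered → point at 7; [9,12] uncovered → point at 12; [16,17] uncovered → point at 17.
Points: 7, 12, 17 (3 total).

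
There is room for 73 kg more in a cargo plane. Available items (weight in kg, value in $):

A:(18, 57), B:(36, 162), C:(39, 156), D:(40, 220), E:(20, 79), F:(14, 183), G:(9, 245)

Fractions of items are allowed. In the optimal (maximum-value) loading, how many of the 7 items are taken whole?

3

Sort by value per unit weight and fill in that order.
Order: G (245/9=27.22) > F (183/14=13.07) > D (220/40=5.50) > B (162/36=4.50) > C (156/39=4.00) > E (79/20=3.95) > A (57/18=3.17)
Fill: take G (9 @ 245) → take F (14 @ 183) → take D (40 @ 220) → take 10/36 of B → 45.00; 73/73 used.
3 item(s) taken whole; one partial (take 10/36 of B).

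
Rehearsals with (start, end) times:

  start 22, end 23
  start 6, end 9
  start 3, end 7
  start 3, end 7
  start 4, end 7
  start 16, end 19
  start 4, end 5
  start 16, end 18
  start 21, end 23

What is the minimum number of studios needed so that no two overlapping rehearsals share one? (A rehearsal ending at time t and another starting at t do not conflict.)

4

The answer is the maximum number of intervals overlapping at any instant.
starts: [3, 3, 4, 4, 6, 16, 16, 21, 22]
ends:   [5, 7, 7, 7, 9, 18, 19, 23, 23]
s3→1 s3→2 s4→3 s4→4  — peak 4.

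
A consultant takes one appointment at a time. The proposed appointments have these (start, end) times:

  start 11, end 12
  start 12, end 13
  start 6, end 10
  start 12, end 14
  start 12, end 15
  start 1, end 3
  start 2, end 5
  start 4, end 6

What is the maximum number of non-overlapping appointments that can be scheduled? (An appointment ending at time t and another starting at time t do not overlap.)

5

Order by finish time; keep every interval that doesn't clash with the previous kept one.
Sorted by end: (1,3)  (2,5)  (4,6)  (6,10)  (11,12)  (12,13)  (12,14)  (12,15)
take (1,3); take (4,6); take (6,10); take (11,12); take (12,13).
Selected 5 appointments.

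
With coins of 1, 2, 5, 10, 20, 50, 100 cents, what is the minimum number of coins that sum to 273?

Greedy: take as many of the largest coin as possible, then repeat with the remainder.
273 − 2×100→73 − 1×50→23 − 1×20→3 − 1×2→1 − 1×1→0
Total coins = 2 + 1 + 1 + 1 + 1 = 6

6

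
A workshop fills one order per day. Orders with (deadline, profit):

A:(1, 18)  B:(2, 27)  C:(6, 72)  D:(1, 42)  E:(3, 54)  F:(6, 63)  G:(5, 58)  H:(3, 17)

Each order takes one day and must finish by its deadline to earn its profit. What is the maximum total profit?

Profit order: C=72 F=63 G=58 E=54 D=42 B=27 A=18 H=17
Assign: C→slot 6, F→slot 5, G→slot 4, E→slot 3, D→slot 1, B→slot 2, A skipped, H skipped.
Slots: [1:D] [2:B] [3:E] [4:G] [5:F] [6:C]
Profit = 42 + 27 + 54 + 58 + 63 + 72 = 316

316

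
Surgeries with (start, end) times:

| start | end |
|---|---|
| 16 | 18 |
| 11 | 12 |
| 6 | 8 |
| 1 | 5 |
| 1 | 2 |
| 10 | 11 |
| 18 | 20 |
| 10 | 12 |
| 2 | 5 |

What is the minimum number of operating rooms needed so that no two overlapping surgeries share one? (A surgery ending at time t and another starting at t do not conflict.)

2

Events (time:±→running): 1:+→1 1:+→2 … peak 2.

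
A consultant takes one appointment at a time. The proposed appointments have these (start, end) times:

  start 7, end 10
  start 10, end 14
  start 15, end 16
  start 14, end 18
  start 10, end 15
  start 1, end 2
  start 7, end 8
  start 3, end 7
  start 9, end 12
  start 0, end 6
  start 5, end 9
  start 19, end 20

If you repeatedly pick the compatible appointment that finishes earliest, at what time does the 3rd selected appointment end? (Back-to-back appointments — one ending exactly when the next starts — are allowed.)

8

Sorted by end: (1,2)  (0,6)  (3,7)  (7,8)  (5,9)  (7,10)  (9,12)  (10,14)  (10,15)  (15,16)  (14,18)  (19,20)
take (1,2); take (3,7); take (7,8); skip (7,10); take (9,12); skip (10,14); take (15,16); take (19,20).
Selected: (1,2) (3,7) (7,8) (9,12) (15,16) (19,20)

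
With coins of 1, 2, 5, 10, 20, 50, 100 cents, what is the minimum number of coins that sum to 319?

7

319 − 3×100→19 − 1×10→9 − 1×5→4 − 2×2→0
Total coins = 3 + 1 + 1 + 2 = 7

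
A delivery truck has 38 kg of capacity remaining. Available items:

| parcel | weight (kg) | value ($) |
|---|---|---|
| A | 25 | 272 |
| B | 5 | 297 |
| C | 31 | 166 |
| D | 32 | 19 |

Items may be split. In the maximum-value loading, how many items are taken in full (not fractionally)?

2

Order: B (297/5=59.40) > A (272/25=10.88) > C (166/31=5.35) > D (19/32=0.59)
Fill: take B (5 @ 297) → take A (25 @ 272) → take 8/31 of C → 42.84; 38/38 used.
2 item(s) taken whole; one partial (take 8/31 of C).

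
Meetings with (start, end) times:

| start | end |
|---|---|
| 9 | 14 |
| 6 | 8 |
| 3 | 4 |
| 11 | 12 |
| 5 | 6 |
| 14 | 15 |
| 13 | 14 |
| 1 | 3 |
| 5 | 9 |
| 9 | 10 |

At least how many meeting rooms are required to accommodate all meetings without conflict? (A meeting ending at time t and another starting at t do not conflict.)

2

Count concurrent intervals with a sweep; the peak is the room count.
Events (time:±→running): 1:+→1 3:-→0 3:+→1 4:-→0 5:+→1 5:+→2 … peak 2.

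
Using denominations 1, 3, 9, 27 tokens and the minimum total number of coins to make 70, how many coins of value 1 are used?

Use the largest denomination that fits, subtract, and repeat.
70 = 2×27 + 1×9 + 2×3 + 1×1
Count of 1: 1

1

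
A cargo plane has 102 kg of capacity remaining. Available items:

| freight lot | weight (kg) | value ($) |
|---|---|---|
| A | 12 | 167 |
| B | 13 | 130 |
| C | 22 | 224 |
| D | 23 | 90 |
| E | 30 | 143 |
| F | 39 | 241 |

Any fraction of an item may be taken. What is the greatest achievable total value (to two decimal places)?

Order: A (167/12=13.92) > C (224/22=10.18) > B (130/13=10.00) > F (241/39=6.18) > E (143/30=4.77) > D (90/23=3.91)
Fill: take A (12 @ 167) → take C (22 @ 224) → take B (13 @ 130) → take F (39 @ 241) → take 16/30 of E → 76.27; 102/102 used.
Total value = 838.27

838.27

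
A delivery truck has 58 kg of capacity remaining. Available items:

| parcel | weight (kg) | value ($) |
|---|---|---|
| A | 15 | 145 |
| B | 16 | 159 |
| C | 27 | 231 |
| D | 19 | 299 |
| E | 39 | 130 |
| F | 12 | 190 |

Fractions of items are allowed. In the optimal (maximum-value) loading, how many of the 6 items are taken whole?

3

Sort by value per unit weight and fill in that order.
Ratios (sorted): F 15.83, D 15.74, B 9.94, A 9.67, C 8.56, E 3.33
take F (12 @ 190); take D (19 @ 299); take B (16 @ 159); take 11/15 of A → 106.33. Capacity used 58/58.
3 item(s) taken whole; one partial (take 11/15 of A).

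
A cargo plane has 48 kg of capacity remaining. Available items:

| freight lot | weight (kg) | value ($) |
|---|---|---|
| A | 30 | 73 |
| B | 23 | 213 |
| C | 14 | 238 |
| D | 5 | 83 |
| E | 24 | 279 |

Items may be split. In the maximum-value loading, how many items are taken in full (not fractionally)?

3

Ratios (sorted): C 17.00, D 16.60, E 11.62, B 9.26, A 2.43
take C (14 @ 238); take D (5 @ 83); take E (24 @ 279); take 5/23 of B → 46.30. Capacity used 48/48.
3 item(s) taken whole; one partial (take 5/23 of B).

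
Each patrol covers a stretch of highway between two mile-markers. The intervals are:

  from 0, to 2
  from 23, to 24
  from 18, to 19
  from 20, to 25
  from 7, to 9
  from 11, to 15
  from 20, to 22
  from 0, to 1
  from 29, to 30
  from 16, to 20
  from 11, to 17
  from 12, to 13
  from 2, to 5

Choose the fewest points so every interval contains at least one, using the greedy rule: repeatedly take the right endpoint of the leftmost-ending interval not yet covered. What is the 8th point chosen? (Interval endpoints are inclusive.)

Sort by right endpoint; whenever an interval is uncovered, place a point at its right end.
By right end: [0,1]  [0,2]  [2,5]  [7,9]  [12,13]  [11,15]  [11,17]  [18,19]  [16,20]  [20,22]  [23,24]  [20,25]  [29,30]
[0,1] uncovered → point at 1; [2,5] uncovered → point at 5; [7,9] uncovered → point at 9; [12,13] uncovered → point at 13; [18,19] uncovered → point at 19; [20,22] uncovered → point at 22; [23,24] uncovered → point at 24; [29,30] uncovered → point at 30.
Points: 1, 5, 9, 13, 19, 22, 24, 30 (8 total).

30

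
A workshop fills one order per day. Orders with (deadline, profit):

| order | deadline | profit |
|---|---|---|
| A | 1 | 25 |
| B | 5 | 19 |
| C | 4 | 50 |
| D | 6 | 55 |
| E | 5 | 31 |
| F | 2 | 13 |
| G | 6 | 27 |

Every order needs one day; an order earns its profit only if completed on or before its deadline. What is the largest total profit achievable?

By profit: D(d6,55), C(d4,50), E(d5,31), G(d6,27), A(d1,25), B(d5,19), F(d2,13)
D→slot 6; C→slot 4; E→slot 5; G→slot 3; A→slot 1; B→slot 2; F skipped.
Profit = 25 + 19 + 27 + 50 + 31 + 55 = 207

207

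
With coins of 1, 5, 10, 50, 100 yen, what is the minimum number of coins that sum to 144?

9

Greedy: take as many of the largest coin as possible, then repeat with the remainder.
144 = 1×100 + 4×10 + 4×1
Total coins = 1 + 4 + 4 = 9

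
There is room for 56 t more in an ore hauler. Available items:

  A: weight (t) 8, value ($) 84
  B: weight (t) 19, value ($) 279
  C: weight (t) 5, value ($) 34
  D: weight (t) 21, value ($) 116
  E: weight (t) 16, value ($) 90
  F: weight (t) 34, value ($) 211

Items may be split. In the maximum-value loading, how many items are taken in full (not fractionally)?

Sort by value per unit weight and fill in that order.
Order: B (279/19=14.68) > A (84/8=10.50) > C (34/5=6.80) > F (211/34=6.21) > E (90/16=5.62) > D (116/21=5.52)
Fill: take B (19 @ 279) → take A (8 @ 84) → take C (5 @ 34) → take 24/34 of F → 148.94; 56/56 used.
3 item(s) taken whole; one partial (take 24/34 of F).

3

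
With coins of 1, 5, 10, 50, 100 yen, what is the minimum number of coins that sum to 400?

400 − 4×100→0
Total coins = 4 = 4

4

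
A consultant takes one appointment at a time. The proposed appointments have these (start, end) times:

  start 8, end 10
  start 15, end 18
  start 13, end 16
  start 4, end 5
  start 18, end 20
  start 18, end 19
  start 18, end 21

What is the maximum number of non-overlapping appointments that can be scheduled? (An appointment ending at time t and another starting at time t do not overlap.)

4

By end time: (4,5), (8,10), (13,16), (15,18), (18,19), (18,20), (18,21).
Pick (4,5); next start ≥ 5 → (8,10); next start ≥ 10 → (13,16); next start ≥ 16 → (18,19).
Selected 4 appointments.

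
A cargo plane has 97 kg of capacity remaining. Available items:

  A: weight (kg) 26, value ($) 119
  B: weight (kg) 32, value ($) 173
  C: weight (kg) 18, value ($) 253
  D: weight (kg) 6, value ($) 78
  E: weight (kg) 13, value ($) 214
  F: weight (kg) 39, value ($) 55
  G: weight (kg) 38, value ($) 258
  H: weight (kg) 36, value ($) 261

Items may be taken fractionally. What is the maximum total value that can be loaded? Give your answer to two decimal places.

968.95

Greedy by value/weight ratio, highest first.
Ratios (sorted): E 16.46, C 14.06, D 13.00, H 7.25, G 6.79, B 5.41, A 4.58, F 1.41
take E (13 @ 214); take C (18 @ 253); take D (6 @ 78); take H (36 @ 261); take 24/38 of G → 162.95. Capacity used 97/97.
Total value = 968.95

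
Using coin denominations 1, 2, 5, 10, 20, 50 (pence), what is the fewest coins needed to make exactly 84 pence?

5

84 = 1×50 + 1×20 + 1×10 + 2×2
Total coins = 1 + 1 + 1 + 2 = 5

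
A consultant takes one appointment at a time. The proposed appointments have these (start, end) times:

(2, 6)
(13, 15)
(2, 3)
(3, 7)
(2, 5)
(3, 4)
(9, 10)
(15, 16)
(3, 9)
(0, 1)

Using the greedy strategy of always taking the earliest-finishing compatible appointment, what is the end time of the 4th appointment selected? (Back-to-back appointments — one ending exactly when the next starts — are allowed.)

By end time: (0,1), (2,3), (3,4), (2,5), (2,6), (3,7), (3,9), (9,10), (13,15), (15,16).
Pick (0,1); next start ≥ 1 → (2,3); next start ≥ 3 → (3,4); next start ≥ 4 → (9,10); next start ≥ 10 → (13,15); next start ≥ 15 → (15,16).
Selected: (0,1) (2,3) (3,4) (9,10) (13,15) (15,16)

10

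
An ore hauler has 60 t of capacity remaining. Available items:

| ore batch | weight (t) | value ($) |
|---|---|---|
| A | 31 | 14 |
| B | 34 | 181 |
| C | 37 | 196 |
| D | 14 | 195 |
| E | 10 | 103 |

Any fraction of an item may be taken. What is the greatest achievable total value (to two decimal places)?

489.59

Order: D (195/14=13.93) > E (103/10=10.30) > B (181/34=5.32) > C (196/37=5.30) > A (14/31=0.45)
Fill: take D (14 @ 195) → take E (10 @ 103) → take B (34 @ 181) → take 2/37 of C → 10.59; 60/60 used.
Total value = 489.59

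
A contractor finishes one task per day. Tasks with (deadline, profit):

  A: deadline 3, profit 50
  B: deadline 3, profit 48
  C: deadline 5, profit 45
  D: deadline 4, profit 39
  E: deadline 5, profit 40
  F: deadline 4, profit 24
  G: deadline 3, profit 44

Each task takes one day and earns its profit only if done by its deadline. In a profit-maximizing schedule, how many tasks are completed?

5

Take jobs in profit order; each goes to the latest open slot no later than its deadline.
By profit: A(d3,50), B(d3,48), C(d5,45), G(d3,44), E(d5,40), D(d4,39), F(d4,24)
A→slot 3; B→slot 2; C→slot 5; G→slot 1; E→slot 4; D skipped; F skipped.
5 of 7 scheduled.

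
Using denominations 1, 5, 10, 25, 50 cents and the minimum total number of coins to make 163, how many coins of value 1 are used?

163 = 3×50 + 1×10 + 3×1
Count of 1: 3

3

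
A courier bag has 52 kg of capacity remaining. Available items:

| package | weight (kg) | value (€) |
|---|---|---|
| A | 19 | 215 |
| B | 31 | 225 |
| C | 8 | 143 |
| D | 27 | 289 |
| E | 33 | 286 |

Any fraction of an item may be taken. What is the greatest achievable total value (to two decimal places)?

625.59

Greedy by value/weight ratio, highest first.
Order: C (143/8=17.88) > A (215/19=11.32) > D (289/27=10.70) > E (286/33=8.67) > B (225/31=7.26)
Fill: take C (8 @ 143) → take A (19 @ 215) → take 25/27 of D → 267.59; 52/52 used.
Total value = 625.59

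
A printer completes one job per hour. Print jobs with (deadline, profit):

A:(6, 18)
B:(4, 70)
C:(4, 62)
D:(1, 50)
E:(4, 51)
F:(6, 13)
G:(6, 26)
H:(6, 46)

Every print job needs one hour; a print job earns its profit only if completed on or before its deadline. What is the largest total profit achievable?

305

Sort by profit descending; place each in the latest free slot ≤ its deadline.
Profit order: B=70 C=62 E=51 D=50 H=46 G=26 A=18 F=13
Assign: B→slot 4, C→slot 3, E→slot 2, D→slot 1, H→slot 6, G→slot 5, A skipped, F skipped.
Slots: [1:D] [2:E] [3:C] [4:B] [5:G] [6:H]
Profit = 50 + 51 + 62 + 70 + 26 + 46 = 305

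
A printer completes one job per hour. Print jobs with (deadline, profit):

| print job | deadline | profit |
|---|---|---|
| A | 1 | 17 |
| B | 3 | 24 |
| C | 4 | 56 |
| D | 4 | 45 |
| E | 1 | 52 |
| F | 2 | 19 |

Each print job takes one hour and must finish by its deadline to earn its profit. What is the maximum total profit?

177

Take jobs in profit order; each goes to the latest open slot no later than its deadline.
By profit: C(d4,56), E(d1,52), D(d4,45), B(d3,24), F(d2,19), A(d1,17)
C→slot 4; E→slot 1; D→slot 3; B→slot 2; F skipped; A skipped.
Profit = 52 + 24 + 45 + 56 = 177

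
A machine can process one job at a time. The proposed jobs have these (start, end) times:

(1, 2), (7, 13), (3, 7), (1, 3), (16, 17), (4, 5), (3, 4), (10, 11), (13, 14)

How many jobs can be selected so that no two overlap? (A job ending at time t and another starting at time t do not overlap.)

6

Order by finish time; keep every interval that doesn't clash with the previous kept one.
Sorted by end: (1,2)  (1,3)  (3,4)  (4,5)  (3,7)  (10,11)  (7,13)  (13,14)  (16,17)
take (1,2); skip (1,3); take (3,4); take (4,5); take (10,11); take (13,14); take (16,17).
Selected 6 jobs.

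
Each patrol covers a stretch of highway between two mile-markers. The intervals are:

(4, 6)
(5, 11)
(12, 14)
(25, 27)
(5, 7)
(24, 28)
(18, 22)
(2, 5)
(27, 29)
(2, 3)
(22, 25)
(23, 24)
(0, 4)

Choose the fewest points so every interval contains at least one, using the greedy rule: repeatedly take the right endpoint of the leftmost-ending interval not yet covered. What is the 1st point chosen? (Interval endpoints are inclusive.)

Process intervals by earliest right end; each time one isn't hit yet, stab at its right endpoint.
By right end: [2,3]  [0,4]  [2,5]  [4,6]  [5,7]  [5,11]  [12,14]  [18,22]  [23,24]  [22,25]  [25,27]  [24,28]  [27,29]
[2,3] uncovered → point at 3; [4,6] uncovered → point at 6; [12,14] uncovered → point at 14; [18,22] uncovered → point at 22; [23,24] uncovered → point at 24; [25,27] uncovered → point at 27.
Points: 3, 6, 14, 22, 24, 27 (6 total).

3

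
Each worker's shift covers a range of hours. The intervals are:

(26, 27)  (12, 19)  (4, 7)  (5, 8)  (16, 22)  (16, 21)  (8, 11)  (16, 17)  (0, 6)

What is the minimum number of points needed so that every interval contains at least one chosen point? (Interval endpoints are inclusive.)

4

Process intervals by earliest right end; each time one isn't hit yet, stab at its right endpoint.
Sorted: [0,6] [4,7] [5,8] [8,11] [16,17] [12,19] [16,21] [16,22] [26,27]
{[0,6],[4,7],[5,8]} hit by 6; {[8,11]} hit by 11; {[16,17],[12,19],[16,21],[16,22]} hit by 17; {[26,27]} hit by 27.
Points: 6, 11, 17, 27 (4 total).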